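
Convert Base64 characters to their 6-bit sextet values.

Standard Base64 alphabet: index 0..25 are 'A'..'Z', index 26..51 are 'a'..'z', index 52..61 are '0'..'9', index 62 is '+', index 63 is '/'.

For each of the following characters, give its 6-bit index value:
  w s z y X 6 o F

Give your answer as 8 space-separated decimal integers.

Answer: 48 44 51 50 23 58 40 5

Derivation:
'w': a..z range, 26 + ord('w') − ord('a') = 48
's': a..z range, 26 + ord('s') − ord('a') = 44
'z': a..z range, 26 + ord('z') − ord('a') = 51
'y': a..z range, 26 + ord('y') − ord('a') = 50
'X': A..Z range, ord('X') − ord('A') = 23
'6': 0..9 range, 52 + ord('6') − ord('0') = 58
'o': a..z range, 26 + ord('o') − ord('a') = 40
'F': A..Z range, ord('F') − ord('A') = 5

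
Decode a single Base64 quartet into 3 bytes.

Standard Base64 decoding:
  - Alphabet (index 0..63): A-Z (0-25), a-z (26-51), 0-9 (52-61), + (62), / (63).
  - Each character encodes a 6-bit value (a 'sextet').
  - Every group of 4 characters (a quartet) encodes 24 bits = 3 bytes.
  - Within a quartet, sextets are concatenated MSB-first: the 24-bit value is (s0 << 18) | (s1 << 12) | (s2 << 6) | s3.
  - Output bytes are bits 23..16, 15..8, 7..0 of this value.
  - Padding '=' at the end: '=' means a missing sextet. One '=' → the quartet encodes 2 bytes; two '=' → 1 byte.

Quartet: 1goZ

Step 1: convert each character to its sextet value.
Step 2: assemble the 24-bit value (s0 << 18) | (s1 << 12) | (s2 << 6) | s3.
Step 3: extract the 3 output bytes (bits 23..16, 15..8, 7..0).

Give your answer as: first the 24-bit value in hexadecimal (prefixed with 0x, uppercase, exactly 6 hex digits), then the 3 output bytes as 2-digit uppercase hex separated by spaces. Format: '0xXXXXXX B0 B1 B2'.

Sextets: 1=53, g=32, o=40, Z=25
24-bit: (53<<18) | (32<<12) | (40<<6) | 25
      = 0xD40000 | 0x020000 | 0x000A00 | 0x000019
      = 0xD60A19
Bytes: (v>>16)&0xFF=D6, (v>>8)&0xFF=0A, v&0xFF=19

Answer: 0xD60A19 D6 0A 19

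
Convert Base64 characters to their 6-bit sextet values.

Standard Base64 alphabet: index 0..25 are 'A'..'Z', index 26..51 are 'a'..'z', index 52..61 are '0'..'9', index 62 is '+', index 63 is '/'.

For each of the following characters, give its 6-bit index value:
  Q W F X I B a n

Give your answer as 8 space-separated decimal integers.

Answer: 16 22 5 23 8 1 26 39

Derivation:
'Q': A..Z range, ord('Q') − ord('A') = 16
'W': A..Z range, ord('W') − ord('A') = 22
'F': A..Z range, ord('F') − ord('A') = 5
'X': A..Z range, ord('X') − ord('A') = 23
'I': A..Z range, ord('I') − ord('A') = 8
'B': A..Z range, ord('B') − ord('A') = 1
'a': a..z range, 26 + ord('a') − ord('a') = 26
'n': a..z range, 26 + ord('n') − ord('a') = 39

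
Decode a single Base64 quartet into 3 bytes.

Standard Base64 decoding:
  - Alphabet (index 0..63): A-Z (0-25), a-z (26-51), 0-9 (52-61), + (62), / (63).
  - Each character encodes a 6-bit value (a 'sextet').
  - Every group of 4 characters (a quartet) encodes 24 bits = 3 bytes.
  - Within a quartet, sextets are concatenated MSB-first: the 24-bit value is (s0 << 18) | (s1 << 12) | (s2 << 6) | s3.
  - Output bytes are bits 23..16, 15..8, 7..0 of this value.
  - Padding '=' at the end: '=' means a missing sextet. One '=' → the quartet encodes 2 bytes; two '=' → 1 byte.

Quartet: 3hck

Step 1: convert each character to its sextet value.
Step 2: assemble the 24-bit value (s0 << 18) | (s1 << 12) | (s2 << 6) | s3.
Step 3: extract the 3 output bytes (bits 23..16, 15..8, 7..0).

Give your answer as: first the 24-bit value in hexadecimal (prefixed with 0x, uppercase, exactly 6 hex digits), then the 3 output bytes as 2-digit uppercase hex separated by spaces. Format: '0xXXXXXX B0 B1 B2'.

Sextets: 3=55, h=33, c=28, k=36
24-bit: (55<<18) | (33<<12) | (28<<6) | 36
      = 0xDC0000 | 0x021000 | 0x000700 | 0x000024
      = 0xDE1724
Bytes: (v>>16)&0xFF=DE, (v>>8)&0xFF=17, v&0xFF=24

Answer: 0xDE1724 DE 17 24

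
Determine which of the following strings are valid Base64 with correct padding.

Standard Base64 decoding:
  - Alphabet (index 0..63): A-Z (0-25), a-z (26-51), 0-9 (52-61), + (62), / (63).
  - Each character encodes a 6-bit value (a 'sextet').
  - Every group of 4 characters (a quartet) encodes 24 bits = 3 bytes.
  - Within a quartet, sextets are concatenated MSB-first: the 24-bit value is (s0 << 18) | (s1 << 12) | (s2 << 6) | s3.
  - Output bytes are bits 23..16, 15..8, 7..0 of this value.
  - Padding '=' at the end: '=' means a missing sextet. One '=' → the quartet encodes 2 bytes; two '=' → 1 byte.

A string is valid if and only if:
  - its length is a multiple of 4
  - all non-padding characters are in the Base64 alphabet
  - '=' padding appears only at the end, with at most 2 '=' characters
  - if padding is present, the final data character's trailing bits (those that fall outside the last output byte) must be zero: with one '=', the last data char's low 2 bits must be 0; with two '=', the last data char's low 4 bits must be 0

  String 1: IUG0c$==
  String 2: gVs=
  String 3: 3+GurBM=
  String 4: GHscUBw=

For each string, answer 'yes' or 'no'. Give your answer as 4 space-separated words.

String 1: 'IUG0c$==' → invalid (bad char(s): ['$'])
String 2: 'gVs=' → valid
String 3: '3+GurBM=' → valid
String 4: 'GHscUBw=' → valid

Answer: no yes yes yes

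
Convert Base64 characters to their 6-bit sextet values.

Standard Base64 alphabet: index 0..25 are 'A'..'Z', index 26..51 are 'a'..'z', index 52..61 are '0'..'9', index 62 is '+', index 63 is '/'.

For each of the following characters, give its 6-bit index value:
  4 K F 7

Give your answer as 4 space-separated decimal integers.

'4': 0..9 range, 52 + ord('4') − ord('0') = 56
'K': A..Z range, ord('K') − ord('A') = 10
'F': A..Z range, ord('F') − ord('A') = 5
'7': 0..9 range, 52 + ord('7') − ord('0') = 59

Answer: 56 10 5 59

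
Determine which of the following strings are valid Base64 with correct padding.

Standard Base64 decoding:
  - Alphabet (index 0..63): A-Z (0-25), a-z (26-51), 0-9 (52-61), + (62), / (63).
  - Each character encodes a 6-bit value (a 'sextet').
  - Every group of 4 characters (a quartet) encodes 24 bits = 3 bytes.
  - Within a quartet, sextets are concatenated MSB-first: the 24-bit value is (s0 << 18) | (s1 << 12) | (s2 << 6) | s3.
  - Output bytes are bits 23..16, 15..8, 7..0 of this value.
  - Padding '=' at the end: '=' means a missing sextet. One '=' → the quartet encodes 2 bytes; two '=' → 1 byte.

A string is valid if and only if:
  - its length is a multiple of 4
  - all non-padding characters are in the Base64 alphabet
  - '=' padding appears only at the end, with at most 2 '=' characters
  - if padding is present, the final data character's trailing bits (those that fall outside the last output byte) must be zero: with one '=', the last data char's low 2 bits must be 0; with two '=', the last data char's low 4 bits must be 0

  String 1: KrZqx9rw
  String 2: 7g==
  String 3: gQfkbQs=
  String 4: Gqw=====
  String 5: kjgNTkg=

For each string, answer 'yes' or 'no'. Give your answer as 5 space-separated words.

Answer: yes yes yes no yes

Derivation:
String 1: 'KrZqx9rw' → valid
String 2: '7g==' → valid
String 3: 'gQfkbQs=' → valid
String 4: 'Gqw=====' → invalid (5 pad chars (max 2))
String 5: 'kjgNTkg=' → valid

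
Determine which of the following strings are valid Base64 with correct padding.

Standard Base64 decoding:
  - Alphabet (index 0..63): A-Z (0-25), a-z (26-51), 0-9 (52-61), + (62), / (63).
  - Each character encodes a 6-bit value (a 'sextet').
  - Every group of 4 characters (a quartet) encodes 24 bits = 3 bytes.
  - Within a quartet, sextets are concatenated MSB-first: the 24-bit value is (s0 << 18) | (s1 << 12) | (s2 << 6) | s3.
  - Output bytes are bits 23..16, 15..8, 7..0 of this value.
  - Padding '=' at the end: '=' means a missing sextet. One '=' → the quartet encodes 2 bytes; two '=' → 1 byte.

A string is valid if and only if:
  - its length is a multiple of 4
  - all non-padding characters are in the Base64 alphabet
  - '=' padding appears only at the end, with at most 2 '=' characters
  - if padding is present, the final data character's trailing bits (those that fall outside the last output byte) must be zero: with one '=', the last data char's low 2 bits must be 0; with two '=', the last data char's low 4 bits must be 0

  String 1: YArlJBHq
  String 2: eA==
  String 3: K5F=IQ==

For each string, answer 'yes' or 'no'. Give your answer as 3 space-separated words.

String 1: 'YArlJBHq' → valid
String 2: 'eA==' → valid
String 3: 'K5F=IQ==' → invalid (bad char(s): ['=']; '=' in middle)

Answer: yes yes no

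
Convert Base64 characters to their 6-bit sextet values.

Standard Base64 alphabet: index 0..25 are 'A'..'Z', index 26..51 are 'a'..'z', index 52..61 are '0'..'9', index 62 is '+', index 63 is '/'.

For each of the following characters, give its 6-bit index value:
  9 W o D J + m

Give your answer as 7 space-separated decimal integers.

Answer: 61 22 40 3 9 62 38

Derivation:
'9': 0..9 range, 52 + ord('9') − ord('0') = 61
'W': A..Z range, ord('W') − ord('A') = 22
'o': a..z range, 26 + ord('o') − ord('a') = 40
'D': A..Z range, ord('D') − ord('A') = 3
'J': A..Z range, ord('J') − ord('A') = 9
'+': index 62
'm': a..z range, 26 + ord('m') − ord('a') = 38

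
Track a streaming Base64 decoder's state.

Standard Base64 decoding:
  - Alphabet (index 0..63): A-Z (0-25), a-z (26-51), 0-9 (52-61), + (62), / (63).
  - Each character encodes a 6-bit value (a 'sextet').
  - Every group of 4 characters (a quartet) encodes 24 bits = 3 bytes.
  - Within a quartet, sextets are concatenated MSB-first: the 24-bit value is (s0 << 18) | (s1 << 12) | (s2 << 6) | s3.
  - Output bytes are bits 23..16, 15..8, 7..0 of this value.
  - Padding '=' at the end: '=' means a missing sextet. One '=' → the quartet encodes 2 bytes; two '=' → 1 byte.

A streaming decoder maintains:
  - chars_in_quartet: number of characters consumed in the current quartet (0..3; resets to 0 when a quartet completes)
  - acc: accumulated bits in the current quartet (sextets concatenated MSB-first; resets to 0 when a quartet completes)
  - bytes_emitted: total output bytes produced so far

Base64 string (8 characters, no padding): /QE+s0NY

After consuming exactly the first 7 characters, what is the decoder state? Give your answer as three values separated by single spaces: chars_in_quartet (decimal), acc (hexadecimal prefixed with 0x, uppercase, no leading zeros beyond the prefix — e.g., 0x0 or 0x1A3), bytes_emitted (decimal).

After char 0 ('/'=63): chars_in_quartet=1 acc=0x3F bytes_emitted=0
After char 1 ('Q'=16): chars_in_quartet=2 acc=0xFD0 bytes_emitted=0
After char 2 ('E'=4): chars_in_quartet=3 acc=0x3F404 bytes_emitted=0
After char 3 ('+'=62): chars_in_quartet=4 acc=0xFD013E -> emit FD 01 3E, reset; bytes_emitted=3
After char 4 ('s'=44): chars_in_quartet=1 acc=0x2C bytes_emitted=3
After char 5 ('0'=52): chars_in_quartet=2 acc=0xB34 bytes_emitted=3
After char 6 ('N'=13): chars_in_quartet=3 acc=0x2CD0D bytes_emitted=3

Answer: 3 0x2CD0D 3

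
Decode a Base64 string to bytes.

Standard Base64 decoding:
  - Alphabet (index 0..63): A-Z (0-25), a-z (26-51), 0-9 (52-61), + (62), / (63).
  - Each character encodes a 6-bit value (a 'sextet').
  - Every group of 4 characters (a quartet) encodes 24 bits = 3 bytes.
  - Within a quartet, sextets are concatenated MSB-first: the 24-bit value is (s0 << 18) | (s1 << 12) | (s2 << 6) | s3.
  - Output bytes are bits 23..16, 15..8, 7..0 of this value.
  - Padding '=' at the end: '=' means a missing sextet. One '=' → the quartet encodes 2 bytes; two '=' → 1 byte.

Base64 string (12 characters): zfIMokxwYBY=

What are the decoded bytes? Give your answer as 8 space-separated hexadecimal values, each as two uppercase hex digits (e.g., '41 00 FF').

After char 0 ('z'=51): chars_in_quartet=1 acc=0x33 bytes_emitted=0
After char 1 ('f'=31): chars_in_quartet=2 acc=0xCDF bytes_emitted=0
After char 2 ('I'=8): chars_in_quartet=3 acc=0x337C8 bytes_emitted=0
After char 3 ('M'=12): chars_in_quartet=4 acc=0xCDF20C -> emit CD F2 0C, reset; bytes_emitted=3
After char 4 ('o'=40): chars_in_quartet=1 acc=0x28 bytes_emitted=3
After char 5 ('k'=36): chars_in_quartet=2 acc=0xA24 bytes_emitted=3
After char 6 ('x'=49): chars_in_quartet=3 acc=0x28931 bytes_emitted=3
After char 7 ('w'=48): chars_in_quartet=4 acc=0xA24C70 -> emit A2 4C 70, reset; bytes_emitted=6
After char 8 ('Y'=24): chars_in_quartet=1 acc=0x18 bytes_emitted=6
After char 9 ('B'=1): chars_in_quartet=2 acc=0x601 bytes_emitted=6
After char 10 ('Y'=24): chars_in_quartet=3 acc=0x18058 bytes_emitted=6
Padding '=': partial quartet acc=0x18058 -> emit 60 16; bytes_emitted=8

Answer: CD F2 0C A2 4C 70 60 16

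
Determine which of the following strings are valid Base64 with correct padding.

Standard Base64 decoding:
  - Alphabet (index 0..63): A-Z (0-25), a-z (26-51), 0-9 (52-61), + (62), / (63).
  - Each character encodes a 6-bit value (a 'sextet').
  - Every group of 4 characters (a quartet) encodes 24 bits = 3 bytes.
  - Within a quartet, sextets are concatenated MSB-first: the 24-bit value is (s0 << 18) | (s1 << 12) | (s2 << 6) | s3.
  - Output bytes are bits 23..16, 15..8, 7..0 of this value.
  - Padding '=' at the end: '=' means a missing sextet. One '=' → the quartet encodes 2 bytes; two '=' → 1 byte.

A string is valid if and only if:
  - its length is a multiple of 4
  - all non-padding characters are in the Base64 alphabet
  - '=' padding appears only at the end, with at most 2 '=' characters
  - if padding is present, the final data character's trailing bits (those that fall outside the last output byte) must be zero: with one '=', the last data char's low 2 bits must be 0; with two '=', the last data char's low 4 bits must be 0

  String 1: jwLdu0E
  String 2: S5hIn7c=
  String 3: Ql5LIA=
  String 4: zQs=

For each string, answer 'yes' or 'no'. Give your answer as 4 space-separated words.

String 1: 'jwLdu0E' → invalid (len=7 not mult of 4)
String 2: 'S5hIn7c=' → valid
String 3: 'Ql5LIA=' → invalid (len=7 not mult of 4)
String 4: 'zQs=' → valid

Answer: no yes no yes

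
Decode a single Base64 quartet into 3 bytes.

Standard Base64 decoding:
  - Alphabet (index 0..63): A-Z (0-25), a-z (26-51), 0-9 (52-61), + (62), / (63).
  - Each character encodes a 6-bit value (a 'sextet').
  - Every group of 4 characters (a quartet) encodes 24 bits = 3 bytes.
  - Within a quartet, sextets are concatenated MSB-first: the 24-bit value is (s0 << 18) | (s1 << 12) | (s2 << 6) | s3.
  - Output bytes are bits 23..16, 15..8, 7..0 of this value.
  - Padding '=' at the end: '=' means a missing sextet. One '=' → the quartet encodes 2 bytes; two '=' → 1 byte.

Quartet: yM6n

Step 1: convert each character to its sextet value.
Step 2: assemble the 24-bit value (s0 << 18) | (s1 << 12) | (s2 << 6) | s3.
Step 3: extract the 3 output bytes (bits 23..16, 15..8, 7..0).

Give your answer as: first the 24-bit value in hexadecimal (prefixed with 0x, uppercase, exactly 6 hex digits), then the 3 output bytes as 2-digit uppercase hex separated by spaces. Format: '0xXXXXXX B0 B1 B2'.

Sextets: y=50, M=12, 6=58, n=39
24-bit: (50<<18) | (12<<12) | (58<<6) | 39
      = 0xC80000 | 0x00C000 | 0x000E80 | 0x000027
      = 0xC8CEA7
Bytes: (v>>16)&0xFF=C8, (v>>8)&0xFF=CE, v&0xFF=A7

Answer: 0xC8CEA7 C8 CE A7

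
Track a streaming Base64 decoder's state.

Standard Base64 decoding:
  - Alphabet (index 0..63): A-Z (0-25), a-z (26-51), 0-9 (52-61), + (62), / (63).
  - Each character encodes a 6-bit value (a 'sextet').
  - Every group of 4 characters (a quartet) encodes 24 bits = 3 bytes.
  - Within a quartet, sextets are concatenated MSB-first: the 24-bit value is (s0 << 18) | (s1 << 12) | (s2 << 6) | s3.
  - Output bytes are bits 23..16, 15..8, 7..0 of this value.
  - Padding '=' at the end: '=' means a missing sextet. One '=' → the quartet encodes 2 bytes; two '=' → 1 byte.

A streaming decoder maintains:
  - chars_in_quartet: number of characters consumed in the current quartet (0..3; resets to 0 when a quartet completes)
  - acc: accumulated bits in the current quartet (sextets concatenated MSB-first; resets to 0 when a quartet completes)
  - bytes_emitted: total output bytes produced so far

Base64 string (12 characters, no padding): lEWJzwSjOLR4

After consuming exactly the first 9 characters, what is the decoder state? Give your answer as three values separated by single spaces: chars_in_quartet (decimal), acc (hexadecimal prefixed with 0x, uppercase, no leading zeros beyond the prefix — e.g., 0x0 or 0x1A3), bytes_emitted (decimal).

Answer: 1 0xE 6

Derivation:
After char 0 ('l'=37): chars_in_quartet=1 acc=0x25 bytes_emitted=0
After char 1 ('E'=4): chars_in_quartet=2 acc=0x944 bytes_emitted=0
After char 2 ('W'=22): chars_in_quartet=3 acc=0x25116 bytes_emitted=0
After char 3 ('J'=9): chars_in_quartet=4 acc=0x944589 -> emit 94 45 89, reset; bytes_emitted=3
After char 4 ('z'=51): chars_in_quartet=1 acc=0x33 bytes_emitted=3
After char 5 ('w'=48): chars_in_quartet=2 acc=0xCF0 bytes_emitted=3
After char 6 ('S'=18): chars_in_quartet=3 acc=0x33C12 bytes_emitted=3
After char 7 ('j'=35): chars_in_quartet=4 acc=0xCF04A3 -> emit CF 04 A3, reset; bytes_emitted=6
After char 8 ('O'=14): chars_in_quartet=1 acc=0xE bytes_emitted=6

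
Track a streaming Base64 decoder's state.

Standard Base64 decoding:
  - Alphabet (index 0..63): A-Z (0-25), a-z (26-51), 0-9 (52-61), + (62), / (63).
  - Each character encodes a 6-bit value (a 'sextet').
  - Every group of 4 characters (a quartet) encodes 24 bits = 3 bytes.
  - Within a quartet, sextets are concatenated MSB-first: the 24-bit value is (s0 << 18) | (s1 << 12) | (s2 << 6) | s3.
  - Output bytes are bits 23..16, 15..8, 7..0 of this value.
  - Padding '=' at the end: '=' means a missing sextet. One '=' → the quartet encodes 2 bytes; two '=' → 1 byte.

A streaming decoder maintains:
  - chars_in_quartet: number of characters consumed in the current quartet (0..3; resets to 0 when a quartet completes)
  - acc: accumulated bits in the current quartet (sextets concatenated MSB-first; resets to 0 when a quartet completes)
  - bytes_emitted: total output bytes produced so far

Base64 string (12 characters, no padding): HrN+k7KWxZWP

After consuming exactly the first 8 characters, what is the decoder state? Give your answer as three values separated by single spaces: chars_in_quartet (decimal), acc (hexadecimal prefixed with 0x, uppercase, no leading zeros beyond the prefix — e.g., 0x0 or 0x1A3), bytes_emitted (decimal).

After char 0 ('H'=7): chars_in_quartet=1 acc=0x7 bytes_emitted=0
After char 1 ('r'=43): chars_in_quartet=2 acc=0x1EB bytes_emitted=0
After char 2 ('N'=13): chars_in_quartet=3 acc=0x7ACD bytes_emitted=0
After char 3 ('+'=62): chars_in_quartet=4 acc=0x1EB37E -> emit 1E B3 7E, reset; bytes_emitted=3
After char 4 ('k'=36): chars_in_quartet=1 acc=0x24 bytes_emitted=3
After char 5 ('7'=59): chars_in_quartet=2 acc=0x93B bytes_emitted=3
After char 6 ('K'=10): chars_in_quartet=3 acc=0x24ECA bytes_emitted=3
After char 7 ('W'=22): chars_in_quartet=4 acc=0x93B296 -> emit 93 B2 96, reset; bytes_emitted=6

Answer: 0 0x0 6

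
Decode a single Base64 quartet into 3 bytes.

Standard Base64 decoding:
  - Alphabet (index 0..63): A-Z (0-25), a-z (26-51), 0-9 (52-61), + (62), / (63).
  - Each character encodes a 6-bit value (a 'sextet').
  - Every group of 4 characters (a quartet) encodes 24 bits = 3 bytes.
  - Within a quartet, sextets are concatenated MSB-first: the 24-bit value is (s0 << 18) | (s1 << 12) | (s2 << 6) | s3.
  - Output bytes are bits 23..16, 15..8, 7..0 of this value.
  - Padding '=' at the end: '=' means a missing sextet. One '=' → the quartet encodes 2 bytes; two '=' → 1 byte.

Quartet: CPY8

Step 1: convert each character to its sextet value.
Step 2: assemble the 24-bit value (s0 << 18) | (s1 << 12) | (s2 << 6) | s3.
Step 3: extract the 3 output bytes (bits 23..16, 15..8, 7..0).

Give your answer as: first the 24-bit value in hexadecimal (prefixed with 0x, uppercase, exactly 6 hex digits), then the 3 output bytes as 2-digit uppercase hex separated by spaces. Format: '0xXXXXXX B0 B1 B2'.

Sextets: C=2, P=15, Y=24, 8=60
24-bit: (2<<18) | (15<<12) | (24<<6) | 60
      = 0x080000 | 0x00F000 | 0x000600 | 0x00003C
      = 0x08F63C
Bytes: (v>>16)&0xFF=08, (v>>8)&0xFF=F6, v&0xFF=3C

Answer: 0x08F63C 08 F6 3C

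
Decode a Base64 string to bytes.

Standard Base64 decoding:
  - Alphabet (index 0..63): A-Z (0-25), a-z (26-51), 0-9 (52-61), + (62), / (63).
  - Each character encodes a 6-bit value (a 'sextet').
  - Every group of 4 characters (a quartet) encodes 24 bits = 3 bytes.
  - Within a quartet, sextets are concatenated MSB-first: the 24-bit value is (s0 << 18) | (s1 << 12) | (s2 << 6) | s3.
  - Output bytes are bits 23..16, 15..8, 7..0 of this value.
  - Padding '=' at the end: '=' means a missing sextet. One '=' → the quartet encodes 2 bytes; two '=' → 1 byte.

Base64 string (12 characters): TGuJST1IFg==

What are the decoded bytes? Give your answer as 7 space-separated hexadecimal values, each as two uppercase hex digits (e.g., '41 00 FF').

After char 0 ('T'=19): chars_in_quartet=1 acc=0x13 bytes_emitted=0
After char 1 ('G'=6): chars_in_quartet=2 acc=0x4C6 bytes_emitted=0
After char 2 ('u'=46): chars_in_quartet=3 acc=0x131AE bytes_emitted=0
After char 3 ('J'=9): chars_in_quartet=4 acc=0x4C6B89 -> emit 4C 6B 89, reset; bytes_emitted=3
After char 4 ('S'=18): chars_in_quartet=1 acc=0x12 bytes_emitted=3
After char 5 ('T'=19): chars_in_quartet=2 acc=0x493 bytes_emitted=3
After char 6 ('1'=53): chars_in_quartet=3 acc=0x124F5 bytes_emitted=3
After char 7 ('I'=8): chars_in_quartet=4 acc=0x493D48 -> emit 49 3D 48, reset; bytes_emitted=6
After char 8 ('F'=5): chars_in_quartet=1 acc=0x5 bytes_emitted=6
After char 9 ('g'=32): chars_in_quartet=2 acc=0x160 bytes_emitted=6
Padding '==': partial quartet acc=0x160 -> emit 16; bytes_emitted=7

Answer: 4C 6B 89 49 3D 48 16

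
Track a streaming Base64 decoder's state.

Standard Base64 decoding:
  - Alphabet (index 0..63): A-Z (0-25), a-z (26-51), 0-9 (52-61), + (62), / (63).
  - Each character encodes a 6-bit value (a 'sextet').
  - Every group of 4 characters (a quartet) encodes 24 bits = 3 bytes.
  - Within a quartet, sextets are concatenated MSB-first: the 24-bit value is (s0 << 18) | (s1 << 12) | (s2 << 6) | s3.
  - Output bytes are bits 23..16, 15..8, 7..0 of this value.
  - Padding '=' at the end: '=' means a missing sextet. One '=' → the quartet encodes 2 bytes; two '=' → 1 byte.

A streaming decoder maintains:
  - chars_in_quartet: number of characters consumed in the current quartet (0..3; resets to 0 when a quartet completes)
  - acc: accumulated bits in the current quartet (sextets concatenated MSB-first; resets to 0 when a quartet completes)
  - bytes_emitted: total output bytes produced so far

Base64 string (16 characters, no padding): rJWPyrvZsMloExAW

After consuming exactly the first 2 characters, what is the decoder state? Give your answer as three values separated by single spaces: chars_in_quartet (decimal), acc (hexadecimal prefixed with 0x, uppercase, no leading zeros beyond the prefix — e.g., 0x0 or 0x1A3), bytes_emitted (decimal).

Answer: 2 0xAC9 0

Derivation:
After char 0 ('r'=43): chars_in_quartet=1 acc=0x2B bytes_emitted=0
After char 1 ('J'=9): chars_in_quartet=2 acc=0xAC9 bytes_emitted=0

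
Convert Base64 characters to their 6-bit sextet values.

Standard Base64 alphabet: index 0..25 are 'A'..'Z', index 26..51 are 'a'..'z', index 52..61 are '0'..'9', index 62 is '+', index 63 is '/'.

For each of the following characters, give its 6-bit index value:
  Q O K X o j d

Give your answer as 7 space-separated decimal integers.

'Q': A..Z range, ord('Q') − ord('A') = 16
'O': A..Z range, ord('O') − ord('A') = 14
'K': A..Z range, ord('K') − ord('A') = 10
'X': A..Z range, ord('X') − ord('A') = 23
'o': a..z range, 26 + ord('o') − ord('a') = 40
'j': a..z range, 26 + ord('j') − ord('a') = 35
'd': a..z range, 26 + ord('d') − ord('a') = 29

Answer: 16 14 10 23 40 35 29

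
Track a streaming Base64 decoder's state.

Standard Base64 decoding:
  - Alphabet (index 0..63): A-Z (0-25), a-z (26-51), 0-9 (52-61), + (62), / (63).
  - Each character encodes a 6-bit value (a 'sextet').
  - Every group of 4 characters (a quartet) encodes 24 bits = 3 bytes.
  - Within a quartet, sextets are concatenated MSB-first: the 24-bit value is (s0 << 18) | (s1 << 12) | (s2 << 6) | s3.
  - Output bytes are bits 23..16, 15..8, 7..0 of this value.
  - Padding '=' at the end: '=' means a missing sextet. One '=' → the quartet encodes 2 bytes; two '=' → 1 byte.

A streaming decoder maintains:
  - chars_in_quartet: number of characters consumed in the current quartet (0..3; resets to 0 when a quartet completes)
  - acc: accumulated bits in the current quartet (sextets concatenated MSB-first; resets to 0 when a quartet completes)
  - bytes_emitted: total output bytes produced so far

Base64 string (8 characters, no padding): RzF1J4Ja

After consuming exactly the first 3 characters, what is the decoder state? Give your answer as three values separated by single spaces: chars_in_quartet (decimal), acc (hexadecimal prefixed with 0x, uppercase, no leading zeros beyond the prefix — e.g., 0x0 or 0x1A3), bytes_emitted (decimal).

Answer: 3 0x11CC5 0

Derivation:
After char 0 ('R'=17): chars_in_quartet=1 acc=0x11 bytes_emitted=0
After char 1 ('z'=51): chars_in_quartet=2 acc=0x473 bytes_emitted=0
After char 2 ('F'=5): chars_in_quartet=3 acc=0x11CC5 bytes_emitted=0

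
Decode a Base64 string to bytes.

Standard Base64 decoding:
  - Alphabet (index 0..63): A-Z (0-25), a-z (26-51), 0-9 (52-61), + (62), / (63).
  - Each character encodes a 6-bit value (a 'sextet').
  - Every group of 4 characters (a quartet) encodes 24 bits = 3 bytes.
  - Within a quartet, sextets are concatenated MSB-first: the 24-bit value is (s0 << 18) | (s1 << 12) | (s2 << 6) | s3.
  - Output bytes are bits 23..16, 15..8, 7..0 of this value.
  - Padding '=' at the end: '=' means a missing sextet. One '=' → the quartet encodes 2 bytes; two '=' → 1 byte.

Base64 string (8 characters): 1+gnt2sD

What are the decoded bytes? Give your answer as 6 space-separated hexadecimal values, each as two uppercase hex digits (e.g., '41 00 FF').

After char 0 ('1'=53): chars_in_quartet=1 acc=0x35 bytes_emitted=0
After char 1 ('+'=62): chars_in_quartet=2 acc=0xD7E bytes_emitted=0
After char 2 ('g'=32): chars_in_quartet=3 acc=0x35FA0 bytes_emitted=0
After char 3 ('n'=39): chars_in_quartet=4 acc=0xD7E827 -> emit D7 E8 27, reset; bytes_emitted=3
After char 4 ('t'=45): chars_in_quartet=1 acc=0x2D bytes_emitted=3
After char 5 ('2'=54): chars_in_quartet=2 acc=0xB76 bytes_emitted=3
After char 6 ('s'=44): chars_in_quartet=3 acc=0x2DDAC bytes_emitted=3
After char 7 ('D'=3): chars_in_quartet=4 acc=0xB76B03 -> emit B7 6B 03, reset; bytes_emitted=6

Answer: D7 E8 27 B7 6B 03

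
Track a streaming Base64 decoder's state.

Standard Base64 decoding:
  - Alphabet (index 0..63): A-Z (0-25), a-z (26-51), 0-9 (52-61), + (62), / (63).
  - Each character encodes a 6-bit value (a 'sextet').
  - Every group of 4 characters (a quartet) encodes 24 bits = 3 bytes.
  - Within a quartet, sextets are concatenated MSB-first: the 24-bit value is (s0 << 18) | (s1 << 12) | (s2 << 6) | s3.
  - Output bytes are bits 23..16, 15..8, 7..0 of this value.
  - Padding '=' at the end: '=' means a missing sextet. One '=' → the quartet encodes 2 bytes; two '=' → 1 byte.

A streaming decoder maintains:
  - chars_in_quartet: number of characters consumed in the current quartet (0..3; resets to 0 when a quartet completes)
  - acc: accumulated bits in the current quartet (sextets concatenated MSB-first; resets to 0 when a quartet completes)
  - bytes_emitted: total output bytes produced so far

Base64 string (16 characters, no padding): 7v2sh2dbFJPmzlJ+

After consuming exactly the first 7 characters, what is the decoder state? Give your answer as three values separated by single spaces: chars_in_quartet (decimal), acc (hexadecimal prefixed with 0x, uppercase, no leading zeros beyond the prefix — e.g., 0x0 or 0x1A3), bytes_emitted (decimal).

Answer: 3 0x21D9D 3

Derivation:
After char 0 ('7'=59): chars_in_quartet=1 acc=0x3B bytes_emitted=0
After char 1 ('v'=47): chars_in_quartet=2 acc=0xEEF bytes_emitted=0
After char 2 ('2'=54): chars_in_quartet=3 acc=0x3BBF6 bytes_emitted=0
After char 3 ('s'=44): chars_in_quartet=4 acc=0xEEFDAC -> emit EE FD AC, reset; bytes_emitted=3
After char 4 ('h'=33): chars_in_quartet=1 acc=0x21 bytes_emitted=3
After char 5 ('2'=54): chars_in_quartet=2 acc=0x876 bytes_emitted=3
After char 6 ('d'=29): chars_in_quartet=3 acc=0x21D9D bytes_emitted=3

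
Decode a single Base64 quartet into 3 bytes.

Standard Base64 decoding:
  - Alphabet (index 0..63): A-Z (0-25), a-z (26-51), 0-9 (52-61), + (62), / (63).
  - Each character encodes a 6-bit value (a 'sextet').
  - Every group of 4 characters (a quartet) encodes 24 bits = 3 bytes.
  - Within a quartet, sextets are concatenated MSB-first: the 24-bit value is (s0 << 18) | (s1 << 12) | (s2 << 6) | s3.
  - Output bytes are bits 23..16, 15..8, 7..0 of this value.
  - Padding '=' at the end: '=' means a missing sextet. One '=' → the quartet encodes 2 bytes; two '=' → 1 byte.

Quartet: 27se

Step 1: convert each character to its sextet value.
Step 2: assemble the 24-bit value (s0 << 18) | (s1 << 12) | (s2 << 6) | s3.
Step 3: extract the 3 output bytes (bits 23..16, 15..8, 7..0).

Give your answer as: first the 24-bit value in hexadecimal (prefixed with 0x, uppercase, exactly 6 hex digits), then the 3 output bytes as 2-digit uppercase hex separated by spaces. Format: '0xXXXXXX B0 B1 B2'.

Answer: 0xDBBB1E DB BB 1E

Derivation:
Sextets: 2=54, 7=59, s=44, e=30
24-bit: (54<<18) | (59<<12) | (44<<6) | 30
      = 0xD80000 | 0x03B000 | 0x000B00 | 0x00001E
      = 0xDBBB1E
Bytes: (v>>16)&0xFF=DB, (v>>8)&0xFF=BB, v&0xFF=1E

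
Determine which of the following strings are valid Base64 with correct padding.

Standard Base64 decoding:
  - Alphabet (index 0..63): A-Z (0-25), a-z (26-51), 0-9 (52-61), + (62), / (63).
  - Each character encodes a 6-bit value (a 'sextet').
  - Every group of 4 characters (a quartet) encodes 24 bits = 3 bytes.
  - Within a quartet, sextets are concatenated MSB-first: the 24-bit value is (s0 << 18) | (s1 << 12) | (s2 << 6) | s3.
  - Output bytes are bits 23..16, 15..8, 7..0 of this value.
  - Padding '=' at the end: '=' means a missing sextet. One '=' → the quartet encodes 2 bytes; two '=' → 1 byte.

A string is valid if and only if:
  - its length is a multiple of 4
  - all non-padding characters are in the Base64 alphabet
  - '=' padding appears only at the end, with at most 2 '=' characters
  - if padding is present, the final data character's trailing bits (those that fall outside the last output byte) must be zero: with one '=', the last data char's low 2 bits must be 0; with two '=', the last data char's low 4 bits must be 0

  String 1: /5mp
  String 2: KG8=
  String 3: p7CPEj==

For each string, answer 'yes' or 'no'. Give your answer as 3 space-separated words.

Answer: yes yes no

Derivation:
String 1: '/5mp' → valid
String 2: 'KG8=' → valid
String 3: 'p7CPEj==' → invalid (bad trailing bits)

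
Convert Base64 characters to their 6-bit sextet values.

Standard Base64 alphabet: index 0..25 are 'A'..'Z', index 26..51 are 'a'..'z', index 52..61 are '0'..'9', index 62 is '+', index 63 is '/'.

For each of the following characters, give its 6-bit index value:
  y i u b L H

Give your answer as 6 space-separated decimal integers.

Answer: 50 34 46 27 11 7

Derivation:
'y': a..z range, 26 + ord('y') − ord('a') = 50
'i': a..z range, 26 + ord('i') − ord('a') = 34
'u': a..z range, 26 + ord('u') − ord('a') = 46
'b': a..z range, 26 + ord('b') − ord('a') = 27
'L': A..Z range, ord('L') − ord('A') = 11
'H': A..Z range, ord('H') − ord('A') = 7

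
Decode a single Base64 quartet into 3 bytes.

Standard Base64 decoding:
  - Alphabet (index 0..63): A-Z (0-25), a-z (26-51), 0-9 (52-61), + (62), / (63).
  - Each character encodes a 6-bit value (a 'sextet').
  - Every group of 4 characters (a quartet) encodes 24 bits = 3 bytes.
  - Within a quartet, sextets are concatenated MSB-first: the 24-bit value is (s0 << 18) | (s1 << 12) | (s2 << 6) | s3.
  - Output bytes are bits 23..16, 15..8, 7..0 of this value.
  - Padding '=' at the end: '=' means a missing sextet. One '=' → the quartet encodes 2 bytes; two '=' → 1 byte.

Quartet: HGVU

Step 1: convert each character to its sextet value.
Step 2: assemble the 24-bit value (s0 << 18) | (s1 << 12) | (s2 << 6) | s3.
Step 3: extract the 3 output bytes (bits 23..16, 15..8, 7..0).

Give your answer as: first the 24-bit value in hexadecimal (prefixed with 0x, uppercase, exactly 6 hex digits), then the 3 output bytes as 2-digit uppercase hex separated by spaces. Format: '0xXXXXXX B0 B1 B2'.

Sextets: H=7, G=6, V=21, U=20
24-bit: (7<<18) | (6<<12) | (21<<6) | 20
      = 0x1C0000 | 0x006000 | 0x000540 | 0x000014
      = 0x1C6554
Bytes: (v>>16)&0xFF=1C, (v>>8)&0xFF=65, v&0xFF=54

Answer: 0x1C6554 1C 65 54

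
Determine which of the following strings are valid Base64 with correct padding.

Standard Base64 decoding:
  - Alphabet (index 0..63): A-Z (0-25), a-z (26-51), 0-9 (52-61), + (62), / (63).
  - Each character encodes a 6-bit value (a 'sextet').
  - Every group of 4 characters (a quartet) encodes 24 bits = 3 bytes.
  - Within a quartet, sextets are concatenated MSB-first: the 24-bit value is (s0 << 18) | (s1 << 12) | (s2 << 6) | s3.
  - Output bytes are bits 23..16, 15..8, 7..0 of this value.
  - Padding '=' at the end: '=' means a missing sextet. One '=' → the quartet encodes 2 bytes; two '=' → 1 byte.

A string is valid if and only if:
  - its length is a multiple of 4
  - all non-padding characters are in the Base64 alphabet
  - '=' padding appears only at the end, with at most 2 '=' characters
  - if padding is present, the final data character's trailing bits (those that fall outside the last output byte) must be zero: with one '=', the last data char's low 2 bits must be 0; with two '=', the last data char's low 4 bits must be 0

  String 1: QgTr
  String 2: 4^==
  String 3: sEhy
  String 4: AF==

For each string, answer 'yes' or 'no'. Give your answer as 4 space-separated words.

String 1: 'QgTr' → valid
String 2: '4^==' → invalid (bad char(s): ['^'])
String 3: 'sEhy' → valid
String 4: 'AF==' → invalid (bad trailing bits)

Answer: yes no yes no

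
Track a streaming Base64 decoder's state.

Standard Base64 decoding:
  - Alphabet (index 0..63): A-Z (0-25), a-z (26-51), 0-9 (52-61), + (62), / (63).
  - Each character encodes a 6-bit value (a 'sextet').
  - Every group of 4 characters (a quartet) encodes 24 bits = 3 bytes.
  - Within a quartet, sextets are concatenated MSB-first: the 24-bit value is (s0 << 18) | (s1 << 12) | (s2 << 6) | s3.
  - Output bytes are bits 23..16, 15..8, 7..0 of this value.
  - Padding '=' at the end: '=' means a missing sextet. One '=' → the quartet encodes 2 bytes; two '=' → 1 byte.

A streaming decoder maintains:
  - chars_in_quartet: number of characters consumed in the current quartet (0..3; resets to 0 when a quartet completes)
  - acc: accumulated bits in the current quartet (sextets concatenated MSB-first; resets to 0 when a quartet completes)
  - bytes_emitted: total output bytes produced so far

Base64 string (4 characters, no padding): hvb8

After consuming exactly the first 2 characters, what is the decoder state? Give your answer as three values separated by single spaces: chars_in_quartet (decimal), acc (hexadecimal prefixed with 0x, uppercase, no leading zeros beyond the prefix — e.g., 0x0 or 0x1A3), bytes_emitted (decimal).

After char 0 ('h'=33): chars_in_quartet=1 acc=0x21 bytes_emitted=0
After char 1 ('v'=47): chars_in_quartet=2 acc=0x86F bytes_emitted=0

Answer: 2 0x86F 0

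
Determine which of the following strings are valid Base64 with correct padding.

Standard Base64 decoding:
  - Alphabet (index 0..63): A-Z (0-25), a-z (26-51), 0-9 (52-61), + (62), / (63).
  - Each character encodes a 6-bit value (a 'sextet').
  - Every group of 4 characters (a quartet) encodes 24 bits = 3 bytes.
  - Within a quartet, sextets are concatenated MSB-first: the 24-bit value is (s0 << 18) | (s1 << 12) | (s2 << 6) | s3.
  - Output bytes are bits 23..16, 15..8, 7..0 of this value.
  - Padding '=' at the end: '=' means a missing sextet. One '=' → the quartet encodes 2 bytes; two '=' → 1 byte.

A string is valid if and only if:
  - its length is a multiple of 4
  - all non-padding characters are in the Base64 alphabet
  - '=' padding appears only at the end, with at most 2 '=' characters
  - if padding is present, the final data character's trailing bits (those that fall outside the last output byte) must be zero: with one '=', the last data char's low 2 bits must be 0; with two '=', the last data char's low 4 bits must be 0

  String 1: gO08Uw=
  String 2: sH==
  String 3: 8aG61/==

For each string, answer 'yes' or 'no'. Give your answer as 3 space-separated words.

Answer: no no no

Derivation:
String 1: 'gO08Uw=' → invalid (len=7 not mult of 4)
String 2: 'sH==' → invalid (bad trailing bits)
String 3: '8aG61/==' → invalid (bad trailing bits)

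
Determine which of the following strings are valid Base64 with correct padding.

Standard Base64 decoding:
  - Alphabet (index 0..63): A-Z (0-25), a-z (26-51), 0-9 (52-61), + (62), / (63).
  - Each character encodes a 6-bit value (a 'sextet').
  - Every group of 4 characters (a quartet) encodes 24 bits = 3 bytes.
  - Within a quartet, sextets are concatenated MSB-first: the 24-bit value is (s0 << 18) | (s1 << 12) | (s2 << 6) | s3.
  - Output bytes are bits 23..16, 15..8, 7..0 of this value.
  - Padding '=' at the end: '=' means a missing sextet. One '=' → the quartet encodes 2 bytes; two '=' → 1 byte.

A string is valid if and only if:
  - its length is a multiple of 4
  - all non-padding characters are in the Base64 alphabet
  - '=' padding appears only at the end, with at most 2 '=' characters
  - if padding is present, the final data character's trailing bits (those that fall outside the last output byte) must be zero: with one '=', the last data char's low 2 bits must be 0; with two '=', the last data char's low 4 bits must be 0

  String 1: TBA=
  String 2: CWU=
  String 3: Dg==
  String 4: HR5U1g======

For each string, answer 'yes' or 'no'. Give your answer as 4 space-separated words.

String 1: 'TBA=' → valid
String 2: 'CWU=' → valid
String 3: 'Dg==' → valid
String 4: 'HR5U1g======' → invalid (6 pad chars (max 2))

Answer: yes yes yes no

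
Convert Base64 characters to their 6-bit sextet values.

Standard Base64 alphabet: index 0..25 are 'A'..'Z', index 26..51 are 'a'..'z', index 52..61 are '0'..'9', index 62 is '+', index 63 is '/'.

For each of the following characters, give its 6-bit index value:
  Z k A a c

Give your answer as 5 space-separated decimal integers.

'Z': A..Z range, ord('Z') − ord('A') = 25
'k': a..z range, 26 + ord('k') − ord('a') = 36
'A': A..Z range, ord('A') − ord('A') = 0
'a': a..z range, 26 + ord('a') − ord('a') = 26
'c': a..z range, 26 + ord('c') − ord('a') = 28

Answer: 25 36 0 26 28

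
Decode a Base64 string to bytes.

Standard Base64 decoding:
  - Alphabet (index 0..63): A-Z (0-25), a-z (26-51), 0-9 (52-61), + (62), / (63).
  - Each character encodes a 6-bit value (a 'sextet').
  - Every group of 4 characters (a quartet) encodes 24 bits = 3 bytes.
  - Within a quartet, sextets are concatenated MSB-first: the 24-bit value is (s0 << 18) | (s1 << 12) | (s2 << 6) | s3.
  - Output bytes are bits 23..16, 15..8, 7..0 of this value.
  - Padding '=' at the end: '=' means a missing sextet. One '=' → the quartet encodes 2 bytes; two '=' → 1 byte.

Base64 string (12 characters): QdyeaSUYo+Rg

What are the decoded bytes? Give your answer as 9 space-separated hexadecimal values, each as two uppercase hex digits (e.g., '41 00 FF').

Answer: 41 DC 9E 69 25 18 A3 E4 60

Derivation:
After char 0 ('Q'=16): chars_in_quartet=1 acc=0x10 bytes_emitted=0
After char 1 ('d'=29): chars_in_quartet=2 acc=0x41D bytes_emitted=0
After char 2 ('y'=50): chars_in_quartet=3 acc=0x10772 bytes_emitted=0
After char 3 ('e'=30): chars_in_quartet=4 acc=0x41DC9E -> emit 41 DC 9E, reset; bytes_emitted=3
After char 4 ('a'=26): chars_in_quartet=1 acc=0x1A bytes_emitted=3
After char 5 ('S'=18): chars_in_quartet=2 acc=0x692 bytes_emitted=3
After char 6 ('U'=20): chars_in_quartet=3 acc=0x1A494 bytes_emitted=3
After char 7 ('Y'=24): chars_in_quartet=4 acc=0x692518 -> emit 69 25 18, reset; bytes_emitted=6
After char 8 ('o'=40): chars_in_quartet=1 acc=0x28 bytes_emitted=6
After char 9 ('+'=62): chars_in_quartet=2 acc=0xA3E bytes_emitted=6
After char 10 ('R'=17): chars_in_quartet=3 acc=0x28F91 bytes_emitted=6
After char 11 ('g'=32): chars_in_quartet=4 acc=0xA3E460 -> emit A3 E4 60, reset; bytes_emitted=9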